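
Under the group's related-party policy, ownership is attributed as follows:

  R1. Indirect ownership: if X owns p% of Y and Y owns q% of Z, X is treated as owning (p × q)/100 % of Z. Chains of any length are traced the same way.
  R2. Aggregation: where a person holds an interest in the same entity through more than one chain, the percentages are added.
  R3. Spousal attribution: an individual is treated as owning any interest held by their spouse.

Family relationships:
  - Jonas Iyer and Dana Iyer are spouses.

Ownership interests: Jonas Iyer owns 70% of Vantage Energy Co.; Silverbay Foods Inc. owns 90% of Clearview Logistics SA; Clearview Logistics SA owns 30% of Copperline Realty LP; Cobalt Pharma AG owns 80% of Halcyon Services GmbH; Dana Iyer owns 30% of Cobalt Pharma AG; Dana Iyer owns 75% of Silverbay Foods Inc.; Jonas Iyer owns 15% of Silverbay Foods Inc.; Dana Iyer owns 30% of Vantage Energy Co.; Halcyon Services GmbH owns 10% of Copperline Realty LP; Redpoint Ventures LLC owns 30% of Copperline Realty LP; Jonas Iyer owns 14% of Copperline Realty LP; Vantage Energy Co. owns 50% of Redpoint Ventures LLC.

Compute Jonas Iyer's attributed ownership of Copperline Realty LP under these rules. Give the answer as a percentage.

55.7%

By spousal attribution (R3), Jonas Iyer is treated as also owning Dana Iyer's interest in Silverbay Foods Inc, giving 15% + 75% = 90%.
By spousal attribution (R3), Jonas Iyer is treated as also owning Dana Iyer's interest in Vantage Energy Co, giving 70% + 30% = 100%.
By spousal attribution (R3), Jonas Iyer is treated as owning Dana Iyer's 30% interest in Cobalt Pharma AG.
Chain via Silverbay Foods Inc. → Clearview Logistics SA (R1): 90% × 90% × 30% = 24.3% of Copperline Realty LP.
Chain via Vantage Energy Co. → Redpoint Ventures LLC (R1): 100% × 50% × 30% = 15% of Copperline Realty LP.
Direct interest in Copperline Realty LP: 14%.
Chain via Cobalt Pharma AG → Halcyon Services GmbH (R1): 30% × 80% × 10% = 2.4% of Copperline Realty LP.
Aggregating (R2): 24.3% + 15% + 14% + 2.4% = 55.7%.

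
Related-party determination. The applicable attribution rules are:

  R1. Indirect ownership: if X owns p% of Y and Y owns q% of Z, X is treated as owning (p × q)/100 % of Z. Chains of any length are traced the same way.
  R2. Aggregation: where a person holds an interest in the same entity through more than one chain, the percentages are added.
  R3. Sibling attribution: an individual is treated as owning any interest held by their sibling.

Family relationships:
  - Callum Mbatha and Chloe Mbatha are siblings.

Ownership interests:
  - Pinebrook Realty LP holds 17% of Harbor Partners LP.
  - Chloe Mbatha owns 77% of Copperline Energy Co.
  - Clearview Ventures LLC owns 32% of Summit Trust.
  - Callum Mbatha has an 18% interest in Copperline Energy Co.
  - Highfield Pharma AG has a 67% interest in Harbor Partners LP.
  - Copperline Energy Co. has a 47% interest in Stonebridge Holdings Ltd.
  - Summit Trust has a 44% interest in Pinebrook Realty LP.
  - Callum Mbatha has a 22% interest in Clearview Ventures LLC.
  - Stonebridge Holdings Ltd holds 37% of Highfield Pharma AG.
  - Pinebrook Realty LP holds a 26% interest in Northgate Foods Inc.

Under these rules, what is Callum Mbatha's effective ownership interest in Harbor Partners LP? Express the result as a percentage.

11.595327%

By sibling attribution (R3), Callum Mbatha is treated as also owning Chloe Mbatha's interest in Copperline Energy Co, giving 18% + 77% = 95%.
Chain via Copperline Energy Co. → Stonebridge Holdings Ltd → Highfield Pharma AG (R1): 95% × 47% × 37% × 67% = 11.068735% of Harbor Partners LP.
Chain via Clearview Ventures LLC → Summit Trust → Pinebrook Realty LP (R1): 22% × 32% × 44% × 17% = 0.526592% of Harbor Partners LP.
Aggregating (R2): 11.068735% + 0.526592% = 11.595327%.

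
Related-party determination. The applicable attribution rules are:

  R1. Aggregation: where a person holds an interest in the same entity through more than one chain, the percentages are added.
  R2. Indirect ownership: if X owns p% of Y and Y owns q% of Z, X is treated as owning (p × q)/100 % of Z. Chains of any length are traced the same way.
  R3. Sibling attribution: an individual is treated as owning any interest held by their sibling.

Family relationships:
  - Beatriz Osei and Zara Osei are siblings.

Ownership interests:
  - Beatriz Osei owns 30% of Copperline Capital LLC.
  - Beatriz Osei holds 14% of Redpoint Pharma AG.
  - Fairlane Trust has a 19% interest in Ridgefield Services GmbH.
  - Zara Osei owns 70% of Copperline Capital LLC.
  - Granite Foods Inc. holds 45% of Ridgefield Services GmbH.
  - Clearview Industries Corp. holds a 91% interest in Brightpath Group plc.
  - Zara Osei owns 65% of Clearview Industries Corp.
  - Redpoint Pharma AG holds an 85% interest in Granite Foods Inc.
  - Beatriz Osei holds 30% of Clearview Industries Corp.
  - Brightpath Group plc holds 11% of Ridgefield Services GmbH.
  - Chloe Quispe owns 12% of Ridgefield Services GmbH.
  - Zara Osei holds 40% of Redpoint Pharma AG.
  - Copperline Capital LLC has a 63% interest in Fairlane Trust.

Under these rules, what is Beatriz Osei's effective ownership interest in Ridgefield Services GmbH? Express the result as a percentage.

42.1345%

By sibling attribution (R3), Beatriz Osei is treated as also owning Zara Osei's interest in Redpoint Pharma AG, giving 14% + 40% = 54%.
By sibling attribution (R3), Beatriz Osei is treated as also owning Zara Osei's interest in Copperline Capital LLC, giving 30% + 70% = 100%.
By sibling attribution (R3), Beatriz Osei is treated as also owning Zara Osei's interest in Clearview Industries Corp, giving 30% + 65% = 95%.
Chain via Redpoint Pharma AG → Granite Foods Inc. (R2): 54% × 85% × 45% = 20.655% of Ridgefield Services GmbH.
Chain via Copperline Capital LLC → Fairlane Trust (R2): 100% × 63% × 19% = 11.97% of Ridgefield Services GmbH.
Chain via Clearview Industries Corp. → Brightpath Group plc (R2): 95% × 91% × 11% = 9.5095% of Ridgefield Services GmbH.
Aggregating (R1): 20.655% + 11.97% + 9.5095% = 42.1345%.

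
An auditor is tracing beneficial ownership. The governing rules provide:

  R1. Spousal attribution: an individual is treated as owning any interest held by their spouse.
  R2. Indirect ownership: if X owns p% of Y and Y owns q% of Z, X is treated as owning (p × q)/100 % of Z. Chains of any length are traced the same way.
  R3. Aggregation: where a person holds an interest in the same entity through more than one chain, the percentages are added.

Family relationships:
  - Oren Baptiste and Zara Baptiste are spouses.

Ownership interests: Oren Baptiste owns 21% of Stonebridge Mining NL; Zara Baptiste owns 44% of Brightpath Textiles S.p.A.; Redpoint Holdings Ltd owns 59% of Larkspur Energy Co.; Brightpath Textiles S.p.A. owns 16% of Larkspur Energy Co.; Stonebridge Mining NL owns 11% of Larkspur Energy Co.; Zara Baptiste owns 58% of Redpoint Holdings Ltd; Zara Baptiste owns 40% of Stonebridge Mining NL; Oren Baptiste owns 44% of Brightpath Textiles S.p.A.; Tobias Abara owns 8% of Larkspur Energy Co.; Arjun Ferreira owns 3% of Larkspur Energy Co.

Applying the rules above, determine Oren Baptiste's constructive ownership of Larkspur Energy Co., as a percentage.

By spousal attribution (R1), Oren Baptiste is treated as also owning Zara Baptiste's interest in Stonebridge Mining NL, giving 21% + 40% = 61%.
By spousal attribution (R1), Oren Baptiste is treated as also owning Zara Baptiste's interest in Brightpath Textiles S.p.A, giving 44% + 44% = 88%.
By spousal attribution (R1), Oren Baptiste is treated as owning Zara Baptiste's 58% interest in Redpoint Holdings Ltd.
Chain via Stonebridge Mining NL (R2): 61% × 11% = 6.71% of Larkspur Energy Co.
Chain via Brightpath Textiles S.p.A. (R2): 88% × 16% = 14.08% of Larkspur Energy Co.
Chain via Redpoint Holdings Ltd (R2): 58% × 59% = 34.22% of Larkspur Energy Co.
Aggregating (R3): 6.71% + 14.08% + 34.22% = 55.01%.

55.01%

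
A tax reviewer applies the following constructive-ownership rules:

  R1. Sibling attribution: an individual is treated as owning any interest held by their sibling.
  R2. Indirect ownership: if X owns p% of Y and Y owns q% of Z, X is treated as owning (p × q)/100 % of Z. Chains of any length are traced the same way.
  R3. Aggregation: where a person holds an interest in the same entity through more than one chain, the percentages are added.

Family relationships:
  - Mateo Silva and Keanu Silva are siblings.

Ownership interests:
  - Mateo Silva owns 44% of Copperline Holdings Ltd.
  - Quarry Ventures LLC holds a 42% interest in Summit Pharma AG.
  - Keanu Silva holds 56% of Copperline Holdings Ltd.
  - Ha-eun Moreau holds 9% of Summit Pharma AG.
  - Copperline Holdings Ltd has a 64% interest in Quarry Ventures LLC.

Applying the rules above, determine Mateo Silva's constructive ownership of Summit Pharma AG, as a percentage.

26.88%

By sibling attribution (R1), Mateo Silva is treated as also owning Keanu Silva's interest in Copperline Holdings Ltd, giving 44% + 56% = 100%.
Chain via Copperline Holdings Ltd → Quarry Ventures LLC (R2): 100% × 64% × 42% = 26.88% of Summit Pharma AG.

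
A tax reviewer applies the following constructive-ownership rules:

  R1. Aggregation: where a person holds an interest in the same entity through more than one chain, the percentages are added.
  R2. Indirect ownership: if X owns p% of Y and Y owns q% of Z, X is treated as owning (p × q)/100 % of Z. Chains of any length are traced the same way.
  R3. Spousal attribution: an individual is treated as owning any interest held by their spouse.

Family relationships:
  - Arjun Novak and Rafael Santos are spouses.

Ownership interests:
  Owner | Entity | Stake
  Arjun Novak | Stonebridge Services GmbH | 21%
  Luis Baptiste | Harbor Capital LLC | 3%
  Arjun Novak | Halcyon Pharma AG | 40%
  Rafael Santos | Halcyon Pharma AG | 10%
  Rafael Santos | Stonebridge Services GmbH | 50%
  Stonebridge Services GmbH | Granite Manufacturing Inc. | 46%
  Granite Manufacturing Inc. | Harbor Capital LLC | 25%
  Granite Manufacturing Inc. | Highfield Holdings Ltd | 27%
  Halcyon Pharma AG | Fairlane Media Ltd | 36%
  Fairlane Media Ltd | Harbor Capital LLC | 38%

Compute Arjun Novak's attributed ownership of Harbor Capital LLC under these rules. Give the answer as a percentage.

By spousal attribution (R3), Arjun Novak is treated as also owning Rafael Santos's interest in Halcyon Pharma AG, giving 40% + 10% = 50%.
By spousal attribution (R3), Arjun Novak is treated as also owning Rafael Santos's interest in Stonebridge Services GmbH, giving 21% + 50% = 71%.
Chain via Halcyon Pharma AG → Fairlane Media Ltd (R2): 50% × 36% × 38% = 6.84% of Harbor Capital LLC.
Chain via Stonebridge Services GmbH → Granite Manufacturing Inc. (R2): 71% × 46% × 25% = 8.165% of Harbor Capital LLC.
Aggregating (R1): 6.84% + 8.165% = 15.005%.

15.005%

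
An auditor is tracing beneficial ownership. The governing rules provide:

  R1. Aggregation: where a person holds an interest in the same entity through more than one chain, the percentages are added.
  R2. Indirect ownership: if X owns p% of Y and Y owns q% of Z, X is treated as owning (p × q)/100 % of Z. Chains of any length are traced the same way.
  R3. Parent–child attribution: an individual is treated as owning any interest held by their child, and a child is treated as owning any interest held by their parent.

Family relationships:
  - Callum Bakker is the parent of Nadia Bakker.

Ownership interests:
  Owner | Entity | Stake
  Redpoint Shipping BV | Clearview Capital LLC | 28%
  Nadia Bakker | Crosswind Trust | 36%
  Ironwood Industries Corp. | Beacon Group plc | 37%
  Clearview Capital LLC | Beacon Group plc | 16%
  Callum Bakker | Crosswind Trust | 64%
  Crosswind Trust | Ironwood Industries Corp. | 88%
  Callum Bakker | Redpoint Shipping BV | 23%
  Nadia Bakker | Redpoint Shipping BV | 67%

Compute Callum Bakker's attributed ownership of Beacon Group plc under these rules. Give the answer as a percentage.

36.592%

By parent–child attribution (R3), Callum Bakker is treated as also owning Nadia Bakker's interest in Redpoint Shipping BV, giving 23% + 67% = 90%.
By parent–child attribution (R3), Callum Bakker is treated as also owning Nadia Bakker's interest in Crosswind Trust, giving 64% + 36% = 100%.
Chain via Redpoint Shipping BV → Clearview Capital LLC (R2): 90% × 28% × 16% = 4.032% of Beacon Group plc.
Chain via Crosswind Trust → Ironwood Industries Corp. (R2): 100% × 88% × 37% = 32.56% of Beacon Group plc.
Aggregating (R1): 4.032% + 32.56% = 36.592%.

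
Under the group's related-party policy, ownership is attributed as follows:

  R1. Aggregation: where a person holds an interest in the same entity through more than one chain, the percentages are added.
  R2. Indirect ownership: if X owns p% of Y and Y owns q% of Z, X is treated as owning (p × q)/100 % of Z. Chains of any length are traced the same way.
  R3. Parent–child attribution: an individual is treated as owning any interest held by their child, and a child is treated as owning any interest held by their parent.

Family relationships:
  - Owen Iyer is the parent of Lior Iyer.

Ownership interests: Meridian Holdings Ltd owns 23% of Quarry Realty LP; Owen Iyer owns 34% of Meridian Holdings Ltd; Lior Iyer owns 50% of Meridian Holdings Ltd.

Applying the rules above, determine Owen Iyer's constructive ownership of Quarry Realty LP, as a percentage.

19.32%

By parent–child attribution (R3), Owen Iyer is treated as also owning Lior Iyer's interest in Meridian Holdings Ltd, giving 34% + 50% = 84%.
Chain via Meridian Holdings Ltd (R2): 84% × 23% = 19.32% of Quarry Realty LP.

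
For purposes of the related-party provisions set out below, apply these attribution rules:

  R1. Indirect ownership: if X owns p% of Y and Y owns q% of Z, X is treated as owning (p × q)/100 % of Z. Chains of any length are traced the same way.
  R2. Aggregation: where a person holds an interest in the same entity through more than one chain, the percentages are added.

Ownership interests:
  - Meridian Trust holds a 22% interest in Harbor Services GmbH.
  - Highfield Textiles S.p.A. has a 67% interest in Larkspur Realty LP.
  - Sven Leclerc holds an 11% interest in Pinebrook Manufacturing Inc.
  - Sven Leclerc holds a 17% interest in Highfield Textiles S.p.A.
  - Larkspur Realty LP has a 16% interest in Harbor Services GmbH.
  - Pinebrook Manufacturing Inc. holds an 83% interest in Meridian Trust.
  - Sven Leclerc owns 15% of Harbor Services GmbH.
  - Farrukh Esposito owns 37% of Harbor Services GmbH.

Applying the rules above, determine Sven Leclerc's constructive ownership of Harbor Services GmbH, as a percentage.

18.831%

Chain via Pinebrook Manufacturing Inc. → Meridian Trust (R1): 11% × 83% × 22% = 2.0086% of Harbor Services GmbH.
Chain via Highfield Textiles S.p.A. → Larkspur Realty LP (R1): 17% × 67% × 16% = 1.8224% of Harbor Services GmbH.
Direct interest in Harbor Services GmbH: 15%.
Aggregating (R2): 2.0086% + 1.8224% + 15% = 18.831%.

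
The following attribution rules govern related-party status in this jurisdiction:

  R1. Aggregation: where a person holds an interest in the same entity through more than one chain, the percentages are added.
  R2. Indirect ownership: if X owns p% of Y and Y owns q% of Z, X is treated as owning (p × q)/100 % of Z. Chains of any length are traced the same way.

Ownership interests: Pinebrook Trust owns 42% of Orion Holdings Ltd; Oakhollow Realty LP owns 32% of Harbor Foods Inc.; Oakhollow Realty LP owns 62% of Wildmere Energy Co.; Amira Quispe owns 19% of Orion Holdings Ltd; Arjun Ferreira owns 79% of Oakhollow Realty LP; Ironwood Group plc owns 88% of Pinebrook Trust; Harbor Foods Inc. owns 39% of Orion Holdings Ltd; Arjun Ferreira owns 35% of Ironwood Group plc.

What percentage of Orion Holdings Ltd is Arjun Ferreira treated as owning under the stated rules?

22.7952%

Chain via Oakhollow Realty LP → Harbor Foods Inc. (R2): 79% × 32% × 39% = 9.8592% of Orion Holdings Ltd.
Chain via Ironwood Group plc → Pinebrook Trust (R2): 35% × 88% × 42% = 12.936% of Orion Holdings Ltd.
Aggregating (R1): 9.8592% + 12.936% = 22.7952%.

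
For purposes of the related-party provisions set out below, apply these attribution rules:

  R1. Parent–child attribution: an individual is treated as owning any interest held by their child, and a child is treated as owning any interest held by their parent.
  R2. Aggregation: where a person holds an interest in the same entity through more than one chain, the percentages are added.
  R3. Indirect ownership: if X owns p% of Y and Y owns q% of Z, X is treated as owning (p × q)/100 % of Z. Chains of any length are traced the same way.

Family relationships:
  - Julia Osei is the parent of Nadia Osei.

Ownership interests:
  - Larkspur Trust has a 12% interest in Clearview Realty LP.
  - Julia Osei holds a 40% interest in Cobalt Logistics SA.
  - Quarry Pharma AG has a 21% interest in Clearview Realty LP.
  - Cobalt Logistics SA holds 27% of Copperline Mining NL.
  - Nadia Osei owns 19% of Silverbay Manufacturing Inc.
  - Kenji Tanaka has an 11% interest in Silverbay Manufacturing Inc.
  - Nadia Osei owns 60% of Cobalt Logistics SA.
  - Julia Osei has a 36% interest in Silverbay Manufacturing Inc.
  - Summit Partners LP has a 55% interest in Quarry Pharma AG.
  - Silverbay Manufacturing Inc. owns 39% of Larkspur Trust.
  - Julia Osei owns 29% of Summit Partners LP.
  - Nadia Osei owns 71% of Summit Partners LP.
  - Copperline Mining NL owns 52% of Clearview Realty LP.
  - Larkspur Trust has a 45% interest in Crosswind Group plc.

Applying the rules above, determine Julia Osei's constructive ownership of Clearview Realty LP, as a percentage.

28.164%

By parent–child attribution (R1), Julia Osei is treated as also owning Nadia Osei's interest in Cobalt Logistics SA, giving 40% + 60% = 100%.
By parent–child attribution (R1), Julia Osei is treated as also owning Nadia Osei's interest in Silverbay Manufacturing Inc, giving 36% + 19% = 55%.
By parent–child attribution (R1), Julia Osei is treated as also owning Nadia Osei's interest in Summit Partners LP, giving 29% + 71% = 100%.
Chain via Cobalt Logistics SA → Copperline Mining NL (R3): 100% × 27% × 52% = 14.04% of Clearview Realty LP.
Chain via Silverbay Manufacturing Inc. → Larkspur Trust (R3): 55% × 39% × 12% = 2.574% of Clearview Realty LP.
Chain via Summit Partners LP → Quarry Pharma AG (R3): 100% × 55% × 21% = 11.55% of Clearview Realty LP.
Aggregating (R2): 14.04% + 2.574% + 11.55% = 28.164%.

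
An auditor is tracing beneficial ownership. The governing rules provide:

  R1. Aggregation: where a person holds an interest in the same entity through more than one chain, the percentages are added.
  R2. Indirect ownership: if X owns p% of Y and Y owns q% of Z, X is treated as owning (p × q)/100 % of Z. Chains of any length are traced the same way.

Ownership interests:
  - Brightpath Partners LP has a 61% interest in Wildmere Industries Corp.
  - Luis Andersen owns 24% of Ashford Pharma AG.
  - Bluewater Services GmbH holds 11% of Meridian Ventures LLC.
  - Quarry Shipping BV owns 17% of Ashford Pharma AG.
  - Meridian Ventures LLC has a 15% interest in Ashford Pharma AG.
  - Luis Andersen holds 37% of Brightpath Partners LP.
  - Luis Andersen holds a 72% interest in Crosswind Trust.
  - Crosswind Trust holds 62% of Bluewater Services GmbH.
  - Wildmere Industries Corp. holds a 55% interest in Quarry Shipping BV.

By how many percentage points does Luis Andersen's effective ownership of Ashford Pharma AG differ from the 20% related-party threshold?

Chain via Brightpath Partners LP → Wildmere Industries Corp. → Quarry Shipping BV (R2): 37% × 61% × 55% × 17% = 2.110295% of Ashford Pharma AG.
Chain via Crosswind Trust → Bluewater Services GmbH → Meridian Ventures LLC (R2): 72% × 62% × 11% × 15% = 0.73656% of Ashford Pharma AG.
Direct interest in Ashford Pharma AG: 24%.
Aggregating (R1): 2.110295% + 0.73656% + 24% = 26.846855%.
26.846855% exceeds the 20% threshold by 6.846855 percentage points.

6.846855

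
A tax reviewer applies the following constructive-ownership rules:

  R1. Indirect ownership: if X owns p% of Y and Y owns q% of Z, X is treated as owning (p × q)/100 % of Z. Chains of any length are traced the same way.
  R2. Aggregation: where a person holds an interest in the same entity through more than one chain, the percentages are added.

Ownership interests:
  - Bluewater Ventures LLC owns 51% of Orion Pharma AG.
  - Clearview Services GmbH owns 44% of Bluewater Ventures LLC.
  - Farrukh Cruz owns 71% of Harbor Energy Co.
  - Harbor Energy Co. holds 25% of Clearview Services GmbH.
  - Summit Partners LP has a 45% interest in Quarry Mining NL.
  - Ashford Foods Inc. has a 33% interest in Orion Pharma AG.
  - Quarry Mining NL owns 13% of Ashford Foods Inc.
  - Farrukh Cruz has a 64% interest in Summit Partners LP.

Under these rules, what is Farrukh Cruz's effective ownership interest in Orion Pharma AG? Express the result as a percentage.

Chain via Summit Partners LP → Quarry Mining NL → Ashford Foods Inc. (R1): 64% × 45% × 13% × 33% = 1.23552% of Orion Pharma AG.
Chain via Harbor Energy Co. → Clearview Services GmbH → Bluewater Ventures LLC (R1): 71% × 25% × 44% × 51% = 3.9831% of Orion Pharma AG.
Aggregating (R2): 1.23552% + 3.9831% = 5.21862%.

5.21862%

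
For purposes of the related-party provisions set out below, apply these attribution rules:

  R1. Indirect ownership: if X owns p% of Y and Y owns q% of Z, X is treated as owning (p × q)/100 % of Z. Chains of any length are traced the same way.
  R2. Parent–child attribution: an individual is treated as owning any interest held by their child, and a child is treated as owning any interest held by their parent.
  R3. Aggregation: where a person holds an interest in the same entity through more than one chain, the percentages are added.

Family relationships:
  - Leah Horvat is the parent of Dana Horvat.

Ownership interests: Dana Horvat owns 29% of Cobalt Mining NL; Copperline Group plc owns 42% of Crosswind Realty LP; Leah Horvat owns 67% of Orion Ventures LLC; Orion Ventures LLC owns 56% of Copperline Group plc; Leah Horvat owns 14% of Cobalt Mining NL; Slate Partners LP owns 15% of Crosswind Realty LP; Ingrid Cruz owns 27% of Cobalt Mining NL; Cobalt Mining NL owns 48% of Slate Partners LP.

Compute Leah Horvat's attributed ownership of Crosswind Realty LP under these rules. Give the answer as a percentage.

18.8544%

By parent–child attribution (R2), Leah Horvat is treated as also owning Dana Horvat's interest in Cobalt Mining NL, giving 14% + 29% = 43%.
Chain via Orion Ventures LLC → Copperline Group plc (R1): 67% × 56% × 42% = 15.7584% of Crosswind Realty LP.
Chain via Cobalt Mining NL → Slate Partners LP (R1): 43% × 48% × 15% = 3.096% of Crosswind Realty LP.
Aggregating (R3): 15.7584% + 3.096% = 18.8544%.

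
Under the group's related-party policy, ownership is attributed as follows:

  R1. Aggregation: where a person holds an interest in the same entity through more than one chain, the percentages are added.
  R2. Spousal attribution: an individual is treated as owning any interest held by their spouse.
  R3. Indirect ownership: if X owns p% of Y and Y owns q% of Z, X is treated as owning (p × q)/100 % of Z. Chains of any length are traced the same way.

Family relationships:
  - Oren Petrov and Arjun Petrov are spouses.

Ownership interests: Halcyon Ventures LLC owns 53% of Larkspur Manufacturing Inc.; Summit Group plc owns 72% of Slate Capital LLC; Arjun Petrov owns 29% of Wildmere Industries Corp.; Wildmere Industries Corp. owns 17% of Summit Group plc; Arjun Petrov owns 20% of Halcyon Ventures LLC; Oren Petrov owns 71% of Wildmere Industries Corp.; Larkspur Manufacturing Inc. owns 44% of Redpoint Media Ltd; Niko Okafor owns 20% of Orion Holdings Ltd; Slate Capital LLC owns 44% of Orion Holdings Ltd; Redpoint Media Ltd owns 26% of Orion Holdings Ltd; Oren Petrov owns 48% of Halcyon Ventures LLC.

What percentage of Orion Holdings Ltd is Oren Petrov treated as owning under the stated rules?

9.508576%

By spousal attribution (R2), Oren Petrov is treated as also owning Arjun Petrov's interest in Halcyon Ventures LLC, giving 48% + 20% = 68%.
By spousal attribution (R2), Oren Petrov is treated as also owning Arjun Petrov's interest in Wildmere Industries Corp, giving 71% + 29% = 100%.
Chain via Halcyon Ventures LLC → Larkspur Manufacturing Inc. → Redpoint Media Ltd (R3): 68% × 53% × 44% × 26% = 4.122976% of Orion Holdings Ltd.
Chain via Wildmere Industries Corp. → Summit Group plc → Slate Capital LLC (R3): 100% × 17% × 72% × 44% = 5.3856% of Orion Holdings Ltd.
Aggregating (R1): 4.122976% + 5.3856% = 9.508576%.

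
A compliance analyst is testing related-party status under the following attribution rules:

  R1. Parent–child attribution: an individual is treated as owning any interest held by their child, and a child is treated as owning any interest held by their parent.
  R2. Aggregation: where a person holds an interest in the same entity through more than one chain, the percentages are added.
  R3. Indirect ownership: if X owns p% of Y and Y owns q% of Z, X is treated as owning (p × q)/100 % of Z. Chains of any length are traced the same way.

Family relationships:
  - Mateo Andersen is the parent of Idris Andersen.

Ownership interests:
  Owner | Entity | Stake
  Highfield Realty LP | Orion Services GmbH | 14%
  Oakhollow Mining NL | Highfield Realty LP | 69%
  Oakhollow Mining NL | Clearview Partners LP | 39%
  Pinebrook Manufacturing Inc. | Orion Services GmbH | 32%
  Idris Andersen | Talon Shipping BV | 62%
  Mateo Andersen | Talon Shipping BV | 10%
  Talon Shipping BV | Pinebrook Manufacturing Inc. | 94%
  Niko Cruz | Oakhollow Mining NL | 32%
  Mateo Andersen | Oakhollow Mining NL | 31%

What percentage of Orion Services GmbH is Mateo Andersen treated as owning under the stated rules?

By parent–child attribution (R1), Mateo Andersen is treated as also owning Idris Andersen's interest in Talon Shipping BV, giving 10% + 62% = 72%.
Chain via Talon Shipping BV → Pinebrook Manufacturing Inc. (R3): 72% × 94% × 32% = 21.6576% of Orion Services GmbH.
Chain via Oakhollow Mining NL → Highfield Realty LP (R3): 31% × 69% × 14% = 2.9946% of Orion Services GmbH.
Aggregating (R2): 21.6576% + 2.9946% = 24.6522%.

24.6522%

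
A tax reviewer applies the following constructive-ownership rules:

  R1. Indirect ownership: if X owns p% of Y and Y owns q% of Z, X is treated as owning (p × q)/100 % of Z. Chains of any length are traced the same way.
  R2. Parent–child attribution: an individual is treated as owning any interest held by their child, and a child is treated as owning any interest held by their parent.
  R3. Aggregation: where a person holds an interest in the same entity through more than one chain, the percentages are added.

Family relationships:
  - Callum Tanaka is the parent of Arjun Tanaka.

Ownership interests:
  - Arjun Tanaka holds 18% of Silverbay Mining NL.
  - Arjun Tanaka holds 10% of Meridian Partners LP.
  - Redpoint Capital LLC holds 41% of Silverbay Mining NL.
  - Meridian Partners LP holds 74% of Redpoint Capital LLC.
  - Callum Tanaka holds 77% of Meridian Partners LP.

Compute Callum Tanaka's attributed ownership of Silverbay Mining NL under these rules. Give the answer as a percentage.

By parent–child attribution (R2), Callum Tanaka is treated as also owning Arjun Tanaka's interest in Meridian Partners LP, giving 77% + 10% = 87%.
By parent–child attribution (R2), Callum Tanaka is treated as owning Arjun Tanaka's 18% interest in Silverbay Mining NL.
Chain via Meridian Partners LP → Redpoint Capital LLC (R1): 87% × 74% × 41% = 26.3958% of Silverbay Mining NL.
Direct interest in Silverbay Mining NL: 18%.
Aggregating (R3): 26.3958% + 18% = 44.3958%.

44.3958%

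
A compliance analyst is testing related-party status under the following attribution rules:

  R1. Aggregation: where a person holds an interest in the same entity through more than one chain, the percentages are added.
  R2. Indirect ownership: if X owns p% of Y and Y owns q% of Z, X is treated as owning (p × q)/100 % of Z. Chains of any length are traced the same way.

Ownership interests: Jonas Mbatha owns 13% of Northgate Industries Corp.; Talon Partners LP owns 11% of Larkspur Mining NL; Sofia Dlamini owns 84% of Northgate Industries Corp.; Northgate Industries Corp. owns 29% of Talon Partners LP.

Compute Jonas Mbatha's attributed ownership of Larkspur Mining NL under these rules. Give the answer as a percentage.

0.4147%

Chain via Northgate Industries Corp. → Talon Partners LP (R2): 13% × 29% × 11% = 0.4147% of Larkspur Mining NL.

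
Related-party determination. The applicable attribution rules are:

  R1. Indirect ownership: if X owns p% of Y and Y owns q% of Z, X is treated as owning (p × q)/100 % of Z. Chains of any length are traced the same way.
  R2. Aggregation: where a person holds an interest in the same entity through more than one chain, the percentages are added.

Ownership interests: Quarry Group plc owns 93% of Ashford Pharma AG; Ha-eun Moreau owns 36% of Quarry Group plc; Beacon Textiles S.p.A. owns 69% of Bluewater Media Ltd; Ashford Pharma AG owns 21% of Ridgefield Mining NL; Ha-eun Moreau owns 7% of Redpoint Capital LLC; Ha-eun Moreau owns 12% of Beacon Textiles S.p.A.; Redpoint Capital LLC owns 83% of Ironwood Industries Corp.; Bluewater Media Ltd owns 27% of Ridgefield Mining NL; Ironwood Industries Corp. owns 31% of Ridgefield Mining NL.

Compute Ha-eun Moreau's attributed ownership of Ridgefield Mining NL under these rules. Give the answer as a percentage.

11.0675%

Chain via Redpoint Capital LLC → Ironwood Industries Corp. (R1): 7% × 83% × 31% = 1.8011% of Ridgefield Mining NL.
Chain via Quarry Group plc → Ashford Pharma AG (R1): 36% × 93% × 21% = 7.0308% of Ridgefield Mining NL.
Chain via Beacon Textiles S.p.A. → Bluewater Media Ltd (R1): 12% × 69% × 27% = 2.2356% of Ridgefield Mining NL.
Aggregating (R2): 1.8011% + 7.0308% + 2.2356% = 11.0675%.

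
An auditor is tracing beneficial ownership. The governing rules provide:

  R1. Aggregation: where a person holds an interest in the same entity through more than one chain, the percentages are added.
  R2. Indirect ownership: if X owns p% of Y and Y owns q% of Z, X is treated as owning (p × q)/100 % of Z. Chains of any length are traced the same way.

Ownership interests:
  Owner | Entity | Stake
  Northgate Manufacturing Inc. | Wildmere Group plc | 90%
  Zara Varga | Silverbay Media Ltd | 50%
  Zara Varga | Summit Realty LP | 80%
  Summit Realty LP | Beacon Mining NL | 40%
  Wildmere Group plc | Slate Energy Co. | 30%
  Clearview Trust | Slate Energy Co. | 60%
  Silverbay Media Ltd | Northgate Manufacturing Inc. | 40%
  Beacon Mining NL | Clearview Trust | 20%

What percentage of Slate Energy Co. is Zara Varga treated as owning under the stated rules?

9.24%

Chain via Silverbay Media Ltd → Northgate Manufacturing Inc. → Wildmere Group plc (R2): 50% × 40% × 90% × 30% = 5.4% of Slate Energy Co.
Chain via Summit Realty LP → Beacon Mining NL → Clearview Trust (R2): 80% × 40% × 20% × 60% = 3.84% of Slate Energy Co.
Aggregating (R1): 5.4% + 3.84% = 9.24%.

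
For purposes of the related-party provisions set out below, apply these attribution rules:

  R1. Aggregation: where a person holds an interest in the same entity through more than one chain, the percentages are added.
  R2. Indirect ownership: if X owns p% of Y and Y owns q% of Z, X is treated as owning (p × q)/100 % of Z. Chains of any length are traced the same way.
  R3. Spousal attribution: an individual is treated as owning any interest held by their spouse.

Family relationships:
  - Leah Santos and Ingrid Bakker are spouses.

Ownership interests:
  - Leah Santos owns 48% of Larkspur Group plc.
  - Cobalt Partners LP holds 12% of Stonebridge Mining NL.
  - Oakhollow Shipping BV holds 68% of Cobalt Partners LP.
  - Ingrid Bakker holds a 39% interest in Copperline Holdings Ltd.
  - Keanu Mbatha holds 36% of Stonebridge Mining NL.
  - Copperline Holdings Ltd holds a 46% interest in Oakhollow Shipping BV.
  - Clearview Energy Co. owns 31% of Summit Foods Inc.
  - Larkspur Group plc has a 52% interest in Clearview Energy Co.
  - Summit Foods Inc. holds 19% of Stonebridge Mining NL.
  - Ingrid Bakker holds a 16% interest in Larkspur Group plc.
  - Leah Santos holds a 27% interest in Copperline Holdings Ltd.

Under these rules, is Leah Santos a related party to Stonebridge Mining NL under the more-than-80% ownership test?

By spousal attribution (R3), Leah Santos is treated as also owning Ingrid Bakker's interest in Larkspur Group plc, giving 48% + 16% = 64%.
By spousal attribution (R3), Leah Santos is treated as also owning Ingrid Bakker's interest in Copperline Holdings Ltd, giving 27% + 39% = 66%.
Chain via Larkspur Group plc → Clearview Energy Co. → Summit Foods Inc. (R2): 64% × 52% × 31% × 19% = 1.960192% of Stonebridge Mining NL.
Chain via Copperline Holdings Ltd → Oakhollow Shipping BV → Cobalt Partners LP (R2): 66% × 46% × 68% × 12% = 2.477376% of Stonebridge Mining NL.
Aggregating (R1): 1.960192% + 2.477376% = 4.437568%.
4.437568% does not exceed the 80% threshold, so Leah is not a related party to Stonebridge Mining NL.

No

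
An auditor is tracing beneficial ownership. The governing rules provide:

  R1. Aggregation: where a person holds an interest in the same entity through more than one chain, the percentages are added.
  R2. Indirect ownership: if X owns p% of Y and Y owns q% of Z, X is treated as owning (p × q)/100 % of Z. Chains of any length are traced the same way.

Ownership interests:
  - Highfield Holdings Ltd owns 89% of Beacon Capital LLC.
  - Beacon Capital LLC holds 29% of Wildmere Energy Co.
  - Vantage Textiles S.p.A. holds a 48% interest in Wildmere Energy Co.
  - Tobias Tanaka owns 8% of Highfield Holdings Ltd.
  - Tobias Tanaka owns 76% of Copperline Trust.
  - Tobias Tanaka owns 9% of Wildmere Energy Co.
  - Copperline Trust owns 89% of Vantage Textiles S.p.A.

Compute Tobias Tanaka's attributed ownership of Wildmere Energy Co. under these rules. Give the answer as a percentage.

Chain via Highfield Holdings Ltd → Beacon Capital LLC (R2): 8% × 89% × 29% = 2.0648% of Wildmere Energy Co.
Chain via Copperline Trust → Vantage Textiles S.p.A. (R2): 76% × 89% × 48% = 32.4672% of Wildmere Energy Co.
Direct interest in Wildmere Energy Co: 9%.
Aggregating (R1): 2.0648% + 32.4672% + 9% = 43.532%.

43.532%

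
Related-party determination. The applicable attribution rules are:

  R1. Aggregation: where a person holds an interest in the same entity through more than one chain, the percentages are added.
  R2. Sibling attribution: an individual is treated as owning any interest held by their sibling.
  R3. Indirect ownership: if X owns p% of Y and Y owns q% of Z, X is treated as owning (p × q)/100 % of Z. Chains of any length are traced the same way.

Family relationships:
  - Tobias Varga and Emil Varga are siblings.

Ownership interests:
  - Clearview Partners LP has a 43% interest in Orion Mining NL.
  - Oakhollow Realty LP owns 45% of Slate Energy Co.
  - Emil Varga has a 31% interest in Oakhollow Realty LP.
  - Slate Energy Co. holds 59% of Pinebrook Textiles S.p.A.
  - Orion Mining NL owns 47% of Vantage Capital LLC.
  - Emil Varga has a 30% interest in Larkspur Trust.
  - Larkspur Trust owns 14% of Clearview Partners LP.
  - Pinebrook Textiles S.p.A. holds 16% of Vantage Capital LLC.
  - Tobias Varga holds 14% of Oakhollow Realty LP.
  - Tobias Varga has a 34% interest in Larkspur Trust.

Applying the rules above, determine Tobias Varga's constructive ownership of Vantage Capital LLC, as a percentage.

3.722416%

By sibling attribution (R2), Tobias Varga is treated as also owning Emil Varga's interest in Oakhollow Realty LP, giving 14% + 31% = 45%.
By sibling attribution (R2), Tobias Varga is treated as also owning Emil Varga's interest in Larkspur Trust, giving 34% + 30% = 64%.
Chain via Oakhollow Realty LP → Slate Energy Co. → Pinebrook Textiles S.p.A. (R3): 45% × 45% × 59% × 16% = 1.9116% of Vantage Capital LLC.
Chain via Larkspur Trust → Clearview Partners LP → Orion Mining NL (R3): 64% × 14% × 43% × 47% = 1.810816% of Vantage Capital LLC.
Aggregating (R1): 1.9116% + 1.810816% = 3.722416%.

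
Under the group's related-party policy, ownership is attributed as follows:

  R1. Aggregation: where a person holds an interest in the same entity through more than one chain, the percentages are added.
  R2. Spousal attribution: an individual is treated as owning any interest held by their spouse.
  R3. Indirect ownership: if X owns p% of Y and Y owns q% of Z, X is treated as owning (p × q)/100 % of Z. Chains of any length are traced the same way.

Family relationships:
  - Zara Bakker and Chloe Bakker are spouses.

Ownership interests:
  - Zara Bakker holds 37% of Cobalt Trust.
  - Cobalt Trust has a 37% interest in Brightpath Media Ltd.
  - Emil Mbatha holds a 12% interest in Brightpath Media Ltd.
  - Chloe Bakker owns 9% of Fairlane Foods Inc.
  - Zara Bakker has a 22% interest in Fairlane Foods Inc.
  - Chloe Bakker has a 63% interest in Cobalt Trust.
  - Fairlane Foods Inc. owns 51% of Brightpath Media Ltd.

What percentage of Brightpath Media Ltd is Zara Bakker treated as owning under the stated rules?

52.81%

By spousal attribution (R2), Zara Bakker is treated as also owning Chloe Bakker's interest in Cobalt Trust, giving 37% + 63% = 100%.
By spousal attribution (R2), Zara Bakker is treated as also owning Chloe Bakker's interest in Fairlane Foods Inc, giving 22% + 9% = 31%.
Chain via Cobalt Trust (R3): 100% × 37% = 37% of Brightpath Media Ltd.
Chain via Fairlane Foods Inc. (R3): 31% × 51% = 15.81% of Brightpath Media Ltd.
Aggregating (R1): 37% + 15.81% = 52.81%.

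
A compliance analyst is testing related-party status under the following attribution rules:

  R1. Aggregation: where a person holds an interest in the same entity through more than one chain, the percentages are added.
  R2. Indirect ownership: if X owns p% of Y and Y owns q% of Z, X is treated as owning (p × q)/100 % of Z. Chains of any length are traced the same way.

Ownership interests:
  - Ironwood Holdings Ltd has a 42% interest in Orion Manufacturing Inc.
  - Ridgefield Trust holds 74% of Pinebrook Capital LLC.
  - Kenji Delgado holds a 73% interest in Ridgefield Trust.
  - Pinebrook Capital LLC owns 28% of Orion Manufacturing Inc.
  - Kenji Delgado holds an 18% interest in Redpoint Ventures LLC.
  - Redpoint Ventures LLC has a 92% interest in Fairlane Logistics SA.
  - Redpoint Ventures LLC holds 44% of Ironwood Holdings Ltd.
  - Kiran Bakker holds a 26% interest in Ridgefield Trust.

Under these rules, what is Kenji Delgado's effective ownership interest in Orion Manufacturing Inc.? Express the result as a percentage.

18.452%

Chain via Ridgefield Trust → Pinebrook Capital LLC (R2): 73% × 74% × 28% = 15.1256% of Orion Manufacturing Inc.
Chain via Redpoint Ventures LLC → Ironwood Holdings Ltd (R2): 18% × 44% × 42% = 3.3264% of Orion Manufacturing Inc.
Aggregating (R1): 15.1256% + 3.3264% = 18.452%.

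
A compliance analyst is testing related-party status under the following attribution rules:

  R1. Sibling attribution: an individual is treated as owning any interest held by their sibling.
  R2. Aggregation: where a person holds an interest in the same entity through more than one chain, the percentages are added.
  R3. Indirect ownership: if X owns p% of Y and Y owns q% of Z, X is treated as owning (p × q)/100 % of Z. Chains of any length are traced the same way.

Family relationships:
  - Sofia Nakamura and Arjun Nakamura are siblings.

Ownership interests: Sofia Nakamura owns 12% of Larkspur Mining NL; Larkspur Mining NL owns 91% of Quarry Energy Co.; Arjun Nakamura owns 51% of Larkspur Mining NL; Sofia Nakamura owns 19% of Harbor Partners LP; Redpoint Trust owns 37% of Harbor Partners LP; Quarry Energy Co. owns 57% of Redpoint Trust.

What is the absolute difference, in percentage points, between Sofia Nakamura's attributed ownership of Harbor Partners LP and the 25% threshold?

6.090897

By sibling attribution (R1), Sofia Nakamura is treated as also owning Arjun Nakamura's interest in Larkspur Mining NL, giving 12% + 51% = 63%.
Chain via Larkspur Mining NL → Quarry Energy Co. → Redpoint Trust (R3): 63% × 91% × 57% × 37% = 12.090897% of Harbor Partners LP.
Direct interest in Harbor Partners LP: 19%.
Aggregating (R2): 12.090897% + 19% = 31.090897%.
31.090897% exceeds the 25% threshold by 6.090897 percentage points.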